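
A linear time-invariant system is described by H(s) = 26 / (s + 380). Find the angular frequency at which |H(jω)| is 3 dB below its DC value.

380 rad/s

For a single-pole low-pass, the −3 dB point is at the pole: ω = 380 rad/s.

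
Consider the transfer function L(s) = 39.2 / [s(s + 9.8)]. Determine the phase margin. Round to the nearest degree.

69°

Gain crossover: |L(jω)| = 1 at ω ≈ 3.74 rad/s.
∠L(j3.74) = −90° − arctan(3.74/9.8) ≈ -110.88°
PM = 180° + (-110.88°) = 69.12°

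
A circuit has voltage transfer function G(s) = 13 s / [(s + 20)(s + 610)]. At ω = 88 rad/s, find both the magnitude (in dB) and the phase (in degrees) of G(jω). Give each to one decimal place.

|j88| = 88
|j88 + 20| = √(88² + 20²) = 90.24
|j88 + 610| = √(88² + 610²) = 616.3
|G(j88)| = 13 × 88 / (90.24 × 616.3) = 0.020569
20 log₁₀(0.020569) = -33.74 dB
∠(j88) = 90.00°
∠(j88 + 20) = arctan(88/20) = 77.20°
∠(j88 + 610) = arctan(88/610) = 8.21°
∠G(j88) = 90.00° − (77.20° + 8.21°) = 4.60°

|G| = -33.7 dB, ∠G = 4.6°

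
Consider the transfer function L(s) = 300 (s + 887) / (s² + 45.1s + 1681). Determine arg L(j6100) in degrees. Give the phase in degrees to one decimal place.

∠(j6100 + 887) = arctan(6100/887) = 81.73°
∠[(j6100)² + 45.1(j6100) + 1681] = ∠[-3.7208e+07 + j2.7511e+05] = 179.58°
∠L(j6100) = 81.73° − 179.58° = -97.85°

-97.8 deg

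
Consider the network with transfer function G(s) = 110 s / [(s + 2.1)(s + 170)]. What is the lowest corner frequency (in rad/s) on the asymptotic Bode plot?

2.1 rad/s

Break frequencies occur at each pole and zero magnitude: 2.1 rad/s, 170 rad/s.
The lowest is 2.1 rad/s.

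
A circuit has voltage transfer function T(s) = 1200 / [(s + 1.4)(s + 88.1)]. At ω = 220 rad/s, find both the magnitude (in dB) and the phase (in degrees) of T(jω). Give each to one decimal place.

|T| = -32.8 dB, ∠T = -157.8°

|j220 + 1.4| = √(220² + 1.4²) = 220
|j220 + 88.1| = √(220² + 88.1²) = 237
|T(j220)| = 1200 / (220 × 237) = 0.023016
20 log₁₀(0.023016) = -32.76 dB
∠(j220 + 1.4) = arctan(220/1.4) = 89.64°
∠(j220 + 88.1) = arctan(220/88.1) = 68.18°
∠T(j220) = − (89.64° + 68.18°) = -157.81°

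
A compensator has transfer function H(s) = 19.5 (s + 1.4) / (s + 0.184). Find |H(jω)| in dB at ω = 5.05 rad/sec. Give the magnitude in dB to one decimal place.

26.1 dB

|j5.05 + 1.4| = √(5.05² + 1.4²) = 5.24
|j5.05 + 0.184| = √(5.05² + 0.184²) = 5.053
|H(j5.05)| = 19.5 × 5.24 / 5.053 = 20.222
20 log₁₀(20.222) = 26.12 dB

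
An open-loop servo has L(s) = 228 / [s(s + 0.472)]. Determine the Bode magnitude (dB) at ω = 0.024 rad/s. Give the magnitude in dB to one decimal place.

|j0.024 + 0.472| = √(0.024² + 0.472²) = 0.4726
|j0.024| = 0.024
|L(j0.024)| = 228 / (0.4726 × 0.024) = 20101
20 log₁₀(20101) = 86.06 dB

86.1 dB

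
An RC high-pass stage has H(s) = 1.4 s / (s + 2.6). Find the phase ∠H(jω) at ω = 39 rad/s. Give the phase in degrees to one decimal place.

3.8°

∠(j39) = 90.00°
∠(j39 + 2.6) = arctan(39/2.6) = 86.19°
∠H(j39) = 90.00° − 86.19° = 3.81°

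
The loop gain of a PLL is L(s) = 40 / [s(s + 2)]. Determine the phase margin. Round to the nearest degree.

Gain crossover: |L(jω)| = 1 at ω ≈ 6.17 rad/s.
∠L(j6.17) = −90° − arctan(6.17/2) ≈ -162.04°
PM = 180° + (-162.04°) = 17.96°

18°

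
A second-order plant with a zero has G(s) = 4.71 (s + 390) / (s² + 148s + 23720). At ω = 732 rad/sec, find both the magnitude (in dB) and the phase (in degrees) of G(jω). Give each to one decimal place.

|j732 + 390| = √(732² + 390²) = 829.4
|(j732)² + 148(j732) + 23720| = |-5.121e+05 + j1.0834e+05| = 5.234e+05
|G(j732)| = 4.71 × 829.4 / 5.234e+05 = 0.0074632
20 log₁₀(0.0074632) = -42.54 dB
∠(j732 + 390) = arctan(732/390) = 61.95°
∠[(j732)² + 148(j732) + 23720] = ∠[-5.121e+05 + j1.0834e+05] = 168.06°
∠G(j732) = 61.95° − 168.06° = -106.10°

|G| = -42.5 dB, ∠G = -106.1°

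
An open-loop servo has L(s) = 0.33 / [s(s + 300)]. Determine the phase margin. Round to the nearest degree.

90 deg

Gain crossover: |L(jω)| = 1 at ω ≈ 0.0011 rad s⁻¹.
∠L(j0.0011) = −90° − arctan(0.0011/300) ≈ -90.00°
PM = 180° + (-90.00°) = 90.00°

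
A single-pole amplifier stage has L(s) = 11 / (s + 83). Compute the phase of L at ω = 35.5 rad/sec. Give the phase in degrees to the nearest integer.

-23°

∠(j35.5 + 83) = arctan(35.5/83) = 23.16°
∠L(j35.5) = −23.16° = -23.16°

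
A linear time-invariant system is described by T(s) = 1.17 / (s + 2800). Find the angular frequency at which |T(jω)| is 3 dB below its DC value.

For a single-pole low-pass, the −3 dB point is at the pole: ω = 2800 rad/sec.

2800 rad/sec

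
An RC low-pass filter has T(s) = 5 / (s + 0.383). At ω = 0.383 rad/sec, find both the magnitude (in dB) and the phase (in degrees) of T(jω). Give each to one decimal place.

|j0.383 + 0.383| = √(0.383² + 0.383²) = 0.5416
|T(j0.383)| = 5 / 0.5416 = 9.2312
20 log₁₀(9.2312) = 19.31 dB
∠(j0.383 + 0.383) = arctan(0.383/0.383) = 45.00°
∠T(j0.383) = −45.00° = -45.00°

|T| = 19.3 dB, ∠T = -45.0°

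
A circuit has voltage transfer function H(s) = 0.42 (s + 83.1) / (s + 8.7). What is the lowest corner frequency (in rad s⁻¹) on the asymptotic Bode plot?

Break frequencies occur at each pole and zero magnitude: 8.7 rad s⁻¹, 83.1 rad s⁻¹.
The lowest is 8.7 rad s⁻¹.

8.7 rad s⁻¹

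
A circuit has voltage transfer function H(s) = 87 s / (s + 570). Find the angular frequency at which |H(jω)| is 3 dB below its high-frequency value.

570 rad/s

For a single-pole high-pass, the −3 dB point is at the pole: ω = 570 rad/s.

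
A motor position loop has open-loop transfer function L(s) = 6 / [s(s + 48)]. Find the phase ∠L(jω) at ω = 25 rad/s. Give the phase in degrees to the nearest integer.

∠(j25 + 48) = arctan(25/48) = 27.51°
∠(j25) = 90.00°
∠L(j25) = − (27.51° + 90.00°) = -117.51°

-118°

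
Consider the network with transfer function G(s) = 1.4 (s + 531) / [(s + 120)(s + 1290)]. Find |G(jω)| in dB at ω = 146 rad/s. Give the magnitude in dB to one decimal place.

|j146 + 531| = √(146² + 531²) = 550.7
|j146 + 120| = √(146² + 120²) = 189
|j146 + 1290| = √(146² + 1290²) = 1298
|G(j146)| = 1.4 × 550.7 / (189 × 1298) = 0.0031424
20 log₁₀(0.0031424) = -50.05 dB

-50.1 dB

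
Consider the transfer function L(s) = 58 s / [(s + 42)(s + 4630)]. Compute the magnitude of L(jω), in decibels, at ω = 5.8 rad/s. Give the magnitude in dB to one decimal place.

|j5.8| = 5.8
|j5.8 + 42| = √(5.8² + 42²) = 42.4
|j5.8 + 4630| = √(5.8² + 4630²) = 4630
|L(j5.8)| = 58 × 5.8 / (42.4 × 4630) = 0.0017137
20 log₁₀(0.0017137) = -55.32 dB

-55.3 dB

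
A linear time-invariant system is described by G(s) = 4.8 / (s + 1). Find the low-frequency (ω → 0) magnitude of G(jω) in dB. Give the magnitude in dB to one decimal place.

G(0) = 4.8 / 1 = 4.8
20 log₁₀(4.8) = 13.62 dB

13.6 dB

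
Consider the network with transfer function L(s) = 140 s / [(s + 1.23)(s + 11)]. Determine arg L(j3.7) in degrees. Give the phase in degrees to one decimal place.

∠(j3.7) = 90.00°
∠(j3.7 + 1.23) = arctan(3.7/1.23) = 71.61°
∠(j3.7 + 11) = arctan(3.7/11) = 18.59°
∠L(j3.7) = 90.00° − (71.61° + 18.59°) = -0.20°

-0.2°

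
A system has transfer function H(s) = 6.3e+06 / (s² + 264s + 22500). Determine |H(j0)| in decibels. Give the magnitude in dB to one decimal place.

H(0) = 6.3e+06 / 22500 = 280
20 log₁₀(280) = 48.94 dB

48.9 dB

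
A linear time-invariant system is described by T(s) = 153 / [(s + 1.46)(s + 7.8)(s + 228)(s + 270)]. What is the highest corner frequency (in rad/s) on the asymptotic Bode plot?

Break frequencies occur at each pole and zero magnitude: 1.46 rad/s, 7.8 rad/s, 228 rad/s, 270 rad/s.
The highest is 270 rad/s.

270 rad/s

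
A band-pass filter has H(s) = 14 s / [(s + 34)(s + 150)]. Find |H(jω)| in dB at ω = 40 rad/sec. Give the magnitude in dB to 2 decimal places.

|j40| = 40
|j40 + 34| = √(40² + 34²) = 52.5
|j40 + 150| = √(40² + 150²) = 155.2
|H(j40)| = 14 × 40 / (52.5 × 155.2) = 0.068713
20 log₁₀(0.068713) = -23.259 dB

-23.26 dB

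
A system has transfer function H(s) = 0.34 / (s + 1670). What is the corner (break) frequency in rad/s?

The single real pole at s = −1670 gives a corner at ω = 1670 rad/s.

1670 rad/s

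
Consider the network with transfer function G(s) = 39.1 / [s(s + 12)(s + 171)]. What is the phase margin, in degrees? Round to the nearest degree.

Gain crossover: |G(jω)| = 1 at ω ≈ 0.0191 rad/s.
∠G(j0.0191) = −90° − arctan(0.0191/12) − arctan(0.0191/171) ≈ -90.10°
PM = 180° + (-90.10°) = 89.90°

90°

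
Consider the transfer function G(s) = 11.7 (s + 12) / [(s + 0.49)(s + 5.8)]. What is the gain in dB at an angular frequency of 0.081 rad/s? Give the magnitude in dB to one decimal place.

33.8 dB

|j0.081 + 12| = √(0.081² + 12²) = 12
|j0.081 + 0.49| = √(0.081² + 0.49²) = 0.4966
|j0.081 + 5.8| = √(0.081² + 5.8²) = 5.801
|G(j0.081)| = 11.7 × 12 / (0.4966 × 5.801) = 48.737
20 log₁₀(48.737) = 33.76 dB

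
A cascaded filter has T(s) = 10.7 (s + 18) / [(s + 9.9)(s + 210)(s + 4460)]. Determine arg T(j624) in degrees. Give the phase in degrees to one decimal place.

-80.1°

∠(j624 + 18) = arctan(624/18) = 88.35°
∠(j624 + 9.9) = arctan(624/9.9) = 89.09°
∠(j624 + 210) = arctan(624/210) = 71.40°
∠(j624 + 4460) = arctan(624/4460) = 7.96°
∠T(j624) = 88.35° − (89.09° + 71.40° + 7.96°) = -80.11°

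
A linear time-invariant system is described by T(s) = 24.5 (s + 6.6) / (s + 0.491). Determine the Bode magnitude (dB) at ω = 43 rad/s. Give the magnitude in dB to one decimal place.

|j43 + 6.6| = √(43² + 6.6²) = 43.5
|j43 + 0.491| = √(43² + 0.491²) = 43
|T(j43)| = 24.5 × 43.5 / 43 = 24.785
20 log₁₀(24.785) = 27.88 dB

27.9 dB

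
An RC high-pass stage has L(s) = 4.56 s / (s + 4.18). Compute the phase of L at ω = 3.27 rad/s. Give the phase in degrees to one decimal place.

∠(j3.27) = 90.00°
∠(j3.27 + 4.18) = arctan(3.27/4.18) = 38.04°
∠L(j3.27) = 90.00° − 38.04° = 51.96°

52.0°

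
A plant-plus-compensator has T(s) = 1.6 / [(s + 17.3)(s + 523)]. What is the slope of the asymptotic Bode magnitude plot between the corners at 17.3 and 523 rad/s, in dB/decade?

In this band the factors already past their corner are: pole at 17.3; net slope = -20 dB/decade.

-20 dB/decade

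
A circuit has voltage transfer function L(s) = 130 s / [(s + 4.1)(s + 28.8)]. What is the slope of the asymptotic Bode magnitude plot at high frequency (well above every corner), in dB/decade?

-20 dB/decade

With 1 zero and 2 poles, the high-frequency asymptotic slope is 20 × (1 − 2) = -20 dB/decade.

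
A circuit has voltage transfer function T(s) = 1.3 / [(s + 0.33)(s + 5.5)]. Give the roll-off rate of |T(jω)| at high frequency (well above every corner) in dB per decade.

-40 dB/decade

With 0 zeros and 2 poles, the high-frequency asymptotic slope is 20 × (0 − 2) = -40 dB/decade.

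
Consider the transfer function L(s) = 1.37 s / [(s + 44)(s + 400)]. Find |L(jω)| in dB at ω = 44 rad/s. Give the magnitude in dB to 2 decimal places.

-52.37 dB

|j44| = 44
|j44 + 44| = √(44² + 44²) = 62.23
|j44 + 400| = √(44² + 400²) = 402.4
|L(j44)| = 1.37 × 44 / (62.23 × 402.4) = 0.0024073
20 log₁₀(0.0024073) = -52.369 dB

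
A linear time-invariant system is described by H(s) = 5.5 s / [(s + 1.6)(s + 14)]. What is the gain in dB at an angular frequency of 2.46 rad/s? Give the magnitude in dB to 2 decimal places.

|j2.46| = 2.46
|j2.46 + 1.6| = √(2.46² + 1.6²) = 2.935
|j2.46 + 14| = √(2.46² + 14²) = 14.21
|H(j2.46)| = 5.5 × 2.46 / (2.935 × 14.21) = 0.32436
20 log₁₀(0.32436) = -9.780 dB

-9.78 dB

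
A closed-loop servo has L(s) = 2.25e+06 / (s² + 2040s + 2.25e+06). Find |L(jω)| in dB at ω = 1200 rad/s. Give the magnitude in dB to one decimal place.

-1.2 dB

|(j1200)² + 2040(j1200) + 2.25e+06| = |8.1e+05 + j2.448e+06| = 2.579e+06
|L(j1200)| = 2.25e+06 / 2.579e+06 = 0.87259
20 log₁₀(0.87259) = -1.18 dB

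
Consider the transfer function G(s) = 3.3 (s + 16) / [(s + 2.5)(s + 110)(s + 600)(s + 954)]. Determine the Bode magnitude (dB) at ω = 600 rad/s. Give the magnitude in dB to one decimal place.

-164.9 dB

|j600 + 16| = √(600² + 16²) = 600.2
|j600 + 2.5| = √(600² + 2.5²) = 600
|j600 + 110| = √(600² + 110²) = 610
|j600 + 600| = √(600² + 600²) = 848.5
|j600 + 954| = √(600² + 954²) = 1127
|G(j600)| = 3.3 × 600.2 / (600 × 610 × 848.5 × 1127) = 5.6591e-09
20 log₁₀(5.6591e-09) = -164.95 dB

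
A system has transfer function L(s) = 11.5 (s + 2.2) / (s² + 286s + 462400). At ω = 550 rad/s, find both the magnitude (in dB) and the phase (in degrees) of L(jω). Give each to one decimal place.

|L| = -31.0 dB, ∠L = 45.2°

|j550 + 2.2| = √(550² + 2.2²) = 550
|(j550)² + 286(j550) + 462400| = |1.599e+05 + j1.573e+05| = 2.243e+05
|L(j550)| = 11.5 × 550 / 2.243e+05 = 0.028199
20 log₁₀(0.028199) = -31.00 dB
∠(j550 + 2.2) = arctan(550/2.2) = 89.77°
∠[(j550)² + 286(j550) + 462400] = ∠[1.599e+05 + j1.573e+05] = 44.53°
∠L(j550) = 89.77° − 44.53° = 45.24°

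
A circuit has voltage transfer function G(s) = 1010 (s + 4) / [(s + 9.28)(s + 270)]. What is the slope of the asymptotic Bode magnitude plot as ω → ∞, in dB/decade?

With 1 zero and 2 poles, the high-frequency asymptotic slope is 20 × (1 − 2) = -20 dB/decade.

-20 dB/decade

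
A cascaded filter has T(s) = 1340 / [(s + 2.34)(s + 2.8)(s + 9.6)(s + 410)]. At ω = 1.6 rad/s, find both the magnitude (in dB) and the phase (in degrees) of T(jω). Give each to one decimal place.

|j1.6 + 2.34| = √(1.6² + 2.34²) = 2.835
|j1.6 + 2.8| = √(1.6² + 2.8²) = 3.225
|j1.6 + 9.6| = √(1.6² + 9.6²) = 9.732
|j1.6 + 410| = √(1.6² + 410²) = 410
|T(j1.6)| = 1340 / (2.835 × 3.225 × 9.732 × 410) = 0.036734
20 log₁₀(0.036734) = -28.70 dB
∠(j1.6 + 2.34) = arctan(1.6/2.34) = 34.36°
∠(j1.6 + 2.8) = arctan(1.6/2.8) = 29.74°
∠(j1.6 + 9.6) = arctan(1.6/9.6) = 9.46°
∠(j1.6 + 410) = arctan(1.6/410) = 0.22°
∠T(j1.6) = − (34.36° + 29.74° + 9.46° + 0.22°) = -73.79°

|T| = -28.7 dB, ∠T = -73.8°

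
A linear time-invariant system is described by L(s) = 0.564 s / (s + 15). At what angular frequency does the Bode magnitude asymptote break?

The single real pole at s = −15 gives a corner at ω = 15 rad s⁻¹.

15 rad s⁻¹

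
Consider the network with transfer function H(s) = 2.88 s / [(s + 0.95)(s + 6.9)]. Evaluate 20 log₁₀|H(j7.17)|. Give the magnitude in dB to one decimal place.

-10.8 dB

|j7.17| = 7.17
|j7.17 + 0.95| = √(7.17² + 0.95²) = 7.233
|j7.17 + 6.9| = √(7.17² + 6.9²) = 9.951
|H(j7.17)| = 2.88 × 7.17 / (7.233 × 9.951) = 0.28692
20 log₁₀(0.28692) = -10.84 dB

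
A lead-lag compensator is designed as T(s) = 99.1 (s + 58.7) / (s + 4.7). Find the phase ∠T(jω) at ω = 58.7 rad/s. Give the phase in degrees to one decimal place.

∠(j58.7 + 58.7) = arctan(58.7/58.7) = 45.00°
∠(j58.7 + 4.7) = arctan(58.7/4.7) = 85.42°
∠T(j58.7) = 45.00° − 85.42° = -40.42°

-40.4°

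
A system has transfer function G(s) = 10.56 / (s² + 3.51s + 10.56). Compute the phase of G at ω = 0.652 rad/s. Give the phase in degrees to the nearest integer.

-13°

∠[(j0.652)² + 3.51(j0.652) + 10.56] = ∠[10.135 + j2.2885] = 12.72°
∠G(j0.652) = −12.72° = -12.72°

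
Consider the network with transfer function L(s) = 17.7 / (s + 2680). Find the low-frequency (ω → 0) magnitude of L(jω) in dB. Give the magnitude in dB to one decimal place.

-43.6 dB

L(0) = 17.7 / 2680 = 0.0066045
20 log₁₀(0.0066045) = -43.60 dB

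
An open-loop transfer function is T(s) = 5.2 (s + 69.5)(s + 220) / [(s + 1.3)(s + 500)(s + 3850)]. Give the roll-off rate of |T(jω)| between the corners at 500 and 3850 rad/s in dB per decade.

In this band the factors already past their corner are: zero at 69.5, zero at 220, pole at 1.3, pole at 500; net slope = 0 dB/decade.

0 dB/decade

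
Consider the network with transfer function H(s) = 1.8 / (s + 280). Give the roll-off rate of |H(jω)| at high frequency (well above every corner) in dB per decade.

-20 dB/decade

With 0 zeros and 1 pole, the high-frequency asymptotic slope is 20 × (0 − 1) = -20 dB/decade.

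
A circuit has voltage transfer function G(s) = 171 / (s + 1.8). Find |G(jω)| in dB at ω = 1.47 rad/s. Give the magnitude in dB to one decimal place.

|j1.47 + 1.8| = √(1.47² + 1.8²) = 2.324
|G(j1.47)| = 171 / 2.324 = 73.581
20 log₁₀(73.581) = 37.34 dB

37.3 dB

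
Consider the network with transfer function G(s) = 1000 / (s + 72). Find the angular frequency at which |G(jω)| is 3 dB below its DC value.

72 rad/sec

For a single-pole low-pass, the −3 dB point is at the pole: ω = 72 rad/sec.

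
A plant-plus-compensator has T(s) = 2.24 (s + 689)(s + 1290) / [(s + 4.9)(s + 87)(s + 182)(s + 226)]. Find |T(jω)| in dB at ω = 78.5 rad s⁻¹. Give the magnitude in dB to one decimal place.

|j78.5 + 689| = √(78.5² + 689²) = 693.5
|j78.5 + 1290| = √(78.5² + 1290²) = 1292
|j78.5 + 4.9| = √(78.5² + 4.9²) = 78.65
|j78.5 + 87| = √(78.5² + 87²) = 117.2
|j78.5 + 182| = √(78.5² + 182²) = 198.2
|j78.5 + 226| = √(78.5² + 226²) = 239.2
|T(j78.5)| = 2.24 × 693.5 × 1292 / (78.65 × 117.2 × 198.2 × 239.2) = 0.0045933
20 log₁₀(0.0045933) = -46.76 dB

-46.8 dB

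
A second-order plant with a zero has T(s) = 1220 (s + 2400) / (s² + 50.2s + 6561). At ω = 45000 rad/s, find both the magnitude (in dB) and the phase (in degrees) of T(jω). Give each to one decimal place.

|j45000 + 2400| = √(45000² + 2400²) = 4.506e+04
|(j45000)² + 50.2(j45000) + 6561| = |-2.025e+09 + j2.259e+06| = 2.025e+09
|T(j45000)| = 1220 × 4.506e+04 / 2.025e+09 = 0.02715
20 log₁₀(0.02715) = -31.32 dB
∠(j45000 + 2400) = arctan(45000/2400) = 86.95°
∠[(j45000)² + 50.2(j45000) + 6561] = ∠[-2.025e+09 + j2.259e+06] = 179.94°
∠T(j45000) = 86.95° − 179.94° = -92.99°

|T| = -31.3 dB, ∠T = -93.0°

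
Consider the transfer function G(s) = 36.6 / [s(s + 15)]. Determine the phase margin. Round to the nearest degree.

Gain crossover: |G(jω)| = 1 at ω ≈ 2.41 rad s⁻¹.
∠G(j2.41) = −90° − arctan(2.41/15) ≈ -99.12°
PM = 180° + (-99.12°) = 80.88°

81°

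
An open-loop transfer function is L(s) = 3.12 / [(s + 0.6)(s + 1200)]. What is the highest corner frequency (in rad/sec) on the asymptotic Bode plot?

Break frequencies occur at each pole and zero magnitude: 0.6 rad/sec, 1200 rad/sec.
The highest is 1200 rad/sec.

1200 rad/sec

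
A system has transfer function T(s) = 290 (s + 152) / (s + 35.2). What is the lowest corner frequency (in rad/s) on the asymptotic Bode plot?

35.2 rad/s

Break frequencies occur at each pole and zero magnitude: 35.2 rad/s, 152 rad/s.
The lowest is 35.2 rad/s.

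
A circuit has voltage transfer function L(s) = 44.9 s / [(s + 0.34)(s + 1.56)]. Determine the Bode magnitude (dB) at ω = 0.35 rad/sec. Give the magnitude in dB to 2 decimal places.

26.08 dB

|j0.35| = 0.35
|j0.35 + 0.34| = √(0.35² + 0.34²) = 0.488
|j0.35 + 1.56| = √(0.35² + 1.56²) = 1.599
|L(j0.35)| = 44.9 × 0.35 / (0.488 × 1.599) = 20.144
20 log₁₀(20.144) = 26.083 dB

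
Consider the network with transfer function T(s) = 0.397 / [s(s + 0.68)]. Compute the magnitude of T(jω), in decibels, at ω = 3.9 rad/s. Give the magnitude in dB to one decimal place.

-31.8 dB

|j3.9 + 0.68| = √(3.9² + 0.68²) = 3.959
|j3.9| = 3.9
|T(j3.9)| = 0.397 / (3.959 × 3.9) = 0.025713
20 log₁₀(0.025713) = -31.80 dB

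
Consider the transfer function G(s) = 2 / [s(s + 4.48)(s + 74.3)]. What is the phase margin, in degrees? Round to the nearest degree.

90°

Gain crossover: |G(jω)| = 1 at ω ≈ 0.00601 rad/s.
∠G(j0.00601) = −90° − arctan(0.00601/4.48) − arctan(0.00601/74.3) ≈ -90.08°
PM = 180° + (-90.08°) = 89.92°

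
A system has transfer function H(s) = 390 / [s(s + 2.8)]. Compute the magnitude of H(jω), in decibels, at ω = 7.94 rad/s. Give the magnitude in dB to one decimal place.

15.3 dB

|j7.94 + 2.8| = √(7.94² + 2.8²) = 8.419
|j7.94| = 7.94
|H(j7.94)| = 390 / (8.419 × 7.94) = 5.8341
20 log₁₀(5.8341) = 15.32 dB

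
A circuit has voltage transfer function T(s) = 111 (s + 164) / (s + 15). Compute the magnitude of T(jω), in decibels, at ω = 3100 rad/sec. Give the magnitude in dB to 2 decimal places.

|j3100 + 164| = √(3100² + 164²) = 3104
|j3100 + 15| = √(3100² + 15²) = 3100
|T(j3100)| = 111 × 3104 / 3100 = 111.15
20 log₁₀(111.15) = 40.918 dB

40.92 dB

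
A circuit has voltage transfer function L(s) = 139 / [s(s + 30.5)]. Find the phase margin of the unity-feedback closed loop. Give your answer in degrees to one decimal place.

81.6°

Gain crossover: |L(jω)| = 1 at ω ≈ 4.51 rad/s.
∠L(j4.51) = −90° − arctan(4.51/30.5) ≈ -98.41°
PM = 180° + (-98.41°) = 81.59°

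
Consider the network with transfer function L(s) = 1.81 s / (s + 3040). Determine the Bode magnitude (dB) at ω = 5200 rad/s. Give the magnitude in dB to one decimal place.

|j5200| = 5200
|j5200 + 3040| = √(5200² + 3040²) = 6023
|L(j5200)| = 1.81 × 5200 / 6023 = 1.5626
20 log₁₀(1.5626) = 3.88 dB

3.9 dB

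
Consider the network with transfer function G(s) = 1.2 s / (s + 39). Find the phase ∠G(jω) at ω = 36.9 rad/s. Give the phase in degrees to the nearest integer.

∠(j36.9) = 90.00°
∠(j36.9 + 39) = arctan(36.9/39) = 43.42°
∠G(j36.9) = 90.00° − 43.42° = 46.58°

47°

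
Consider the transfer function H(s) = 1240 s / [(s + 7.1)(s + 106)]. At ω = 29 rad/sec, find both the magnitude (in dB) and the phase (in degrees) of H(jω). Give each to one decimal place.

|H| = 20.8 dB, ∠H = -1.5°

|j29| = 29
|j29 + 7.1| = √(29² + 7.1²) = 29.86
|j29 + 106| = √(29² + 106²) = 109.9
|H(j29)| = 1240 × 29 / (29.86 × 109.9) = 10.96
20 log₁₀(10.96) = 20.80 dB
∠(j29) = 90.00°
∠(j29 + 7.1) = arctan(29/7.1) = 76.24°
∠(j29 + 106) = arctan(29/106) = 15.30°
∠H(j29) = 90.00° − (76.24° + 15.30°) = -1.54°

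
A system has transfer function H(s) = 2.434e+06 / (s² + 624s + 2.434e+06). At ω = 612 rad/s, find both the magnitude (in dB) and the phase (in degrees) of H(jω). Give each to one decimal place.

|(j612)² + 624(j612) + 2.434e+06| = |2.0595e+06 + j3.8189e+05| = 2.095e+06
|H(j612)| = 2.434e+06 / 2.095e+06 = 1.1621
20 log₁₀(1.1621) = 1.30 dB
∠[(j612)² + 624(j612) + 2.434e+06] = ∠[2.0595e+06 + j3.8189e+05] = 10.51°
∠H(j612) = −10.51° = -10.51°

|H| = 1.3 dB, ∠H = -10.5°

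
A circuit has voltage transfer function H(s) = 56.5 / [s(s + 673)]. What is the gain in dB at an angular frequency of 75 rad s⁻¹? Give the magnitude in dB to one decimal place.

-59.1 dB

|j75 + 673| = √(75² + 673²) = 677.2
|j75| = 75
|H(j75)| = 56.5 / (677.2 × 75) = 0.0011125
20 log₁₀(0.0011125) = -59.07 dB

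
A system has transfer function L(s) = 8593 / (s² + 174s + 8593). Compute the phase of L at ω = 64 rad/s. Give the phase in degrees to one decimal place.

∠[(j64)² + 174(j64) + 8593] = ∠[4497 + j11136] = 68.01°
∠L(j64) = −68.01° = -68.01°

-68.0°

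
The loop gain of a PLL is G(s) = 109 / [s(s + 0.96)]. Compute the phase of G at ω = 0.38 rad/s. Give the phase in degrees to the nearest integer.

-112°

∠(j0.38 + 0.96) = arctan(0.38/0.96) = 21.60°
∠(j0.38) = 90.00°
∠G(j0.38) = − (21.60° + 90.00°) = -111.60°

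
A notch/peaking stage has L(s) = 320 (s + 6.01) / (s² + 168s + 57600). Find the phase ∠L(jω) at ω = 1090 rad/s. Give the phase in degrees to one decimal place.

∠(j1090 + 6.01) = arctan(1090/6.01) = 89.68°
∠[(j1090)² + 168(j1090) + 57600] = ∠[-1.1305e+06 + j1.8312e+05] = 170.80°
∠L(j1090) = 89.68° − 170.80° = -81.11°

-81.1 deg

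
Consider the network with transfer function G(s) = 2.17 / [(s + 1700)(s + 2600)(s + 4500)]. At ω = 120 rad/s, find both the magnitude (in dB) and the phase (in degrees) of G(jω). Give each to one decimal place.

|G| = -199.3 dB, ∠G = -8.2°

|j120 + 1700| = √(120² + 1700²) = 1704
|j120 + 2600| = √(120² + 2600²) = 2603
|j120 + 4500| = √(120² + 4500²) = 4502
|G(j120)| = 2.17 / (1704 × 2603 × 4502) = 1.0867e-10
20 log₁₀(1.0867e-10) = -199.28 dB
∠(j120 + 1700) = arctan(120/1700) = 4.04°
∠(j120 + 2600) = arctan(120/2600) = 2.64°
∠(j120 + 4500) = arctan(120/4500) = 1.53°
∠G(j120) = − (4.04° + 2.64° + 1.53°) = -8.21°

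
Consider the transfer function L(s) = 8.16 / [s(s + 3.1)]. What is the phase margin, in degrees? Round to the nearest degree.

Gain crossover: |L(jω)| = 1 at ω ≈ 2.16 rad/s.
∠L(j2.16) = −90° − arctan(2.16/3.1) ≈ -124.86°
PM = 180° + (-124.86°) = 55.14°

55°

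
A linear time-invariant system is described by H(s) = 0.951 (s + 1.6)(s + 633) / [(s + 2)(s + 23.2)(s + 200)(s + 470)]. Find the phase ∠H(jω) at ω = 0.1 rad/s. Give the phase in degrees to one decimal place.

0.4°

∠(j0.1 + 1.6) = arctan(0.1/1.6) = 3.58°
∠(j0.1 + 633) = arctan(0.1/633) = 0.01°
∠(j0.1 + 2) = arctan(0.1/2) = 2.86°
∠(j0.1 + 23.2) = arctan(0.1/23.2) = 0.25°
∠(j0.1 + 200) = arctan(0.1/200) = 0.03°
∠(j0.1 + 470) = arctan(0.1/470) = 0.01°
∠H(j0.1) = 3.58° + 0.01° − (2.86° + 0.25° + 0.03° + 0.01°) = 0.44°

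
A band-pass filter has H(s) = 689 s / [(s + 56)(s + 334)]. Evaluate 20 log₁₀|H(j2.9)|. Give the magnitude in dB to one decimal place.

-19.4 dB

|j2.9| = 2.9
|j2.9 + 56| = √(2.9² + 56²) = 56.08
|j2.9 + 334| = √(2.9² + 334²) = 334
|H(j2.9)| = 689 × 2.9 / (56.08 × 334) = 0.10668
20 log₁₀(0.10668) = -19.44 dB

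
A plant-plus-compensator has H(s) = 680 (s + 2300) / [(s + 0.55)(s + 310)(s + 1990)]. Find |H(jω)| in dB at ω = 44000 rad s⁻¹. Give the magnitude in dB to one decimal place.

-129.1 dB

|j44000 + 2300| = √(44000² + 2300²) = 4.406e+04
|j44000 + 0.55| = √(44000² + 0.55²) = 4.4e+04
|j44000 + 310| = √(44000² + 310²) = 4.4e+04
|j44000 + 1990| = √(44000² + 1990²) = 4.404e+04
|H(j44000)| = 680 × 4.406e+04 / (4.4e+04 × 4.4e+04 × 4.404e+04) = 3.5135e-07
20 log₁₀(3.5135e-07) = -129.09 dB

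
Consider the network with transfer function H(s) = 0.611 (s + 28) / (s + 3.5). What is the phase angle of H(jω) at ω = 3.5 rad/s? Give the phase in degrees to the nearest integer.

∠(j3.5 + 28) = arctan(3.5/28) = 7.13°
∠(j3.5 + 3.5) = arctan(3.5/3.5) = 45.00°
∠H(j3.5) = 7.13° − 45.00° = -37.87°

-38 deg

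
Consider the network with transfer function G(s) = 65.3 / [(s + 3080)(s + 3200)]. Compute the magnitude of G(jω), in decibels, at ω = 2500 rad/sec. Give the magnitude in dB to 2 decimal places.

-107.84 dB

|j2500 + 3080| = √(2500² + 3080²) = 3967
|j2500 + 3200| = √(2500² + 3200²) = 4061
|G(j2500)| = 65.3 / (3967 × 4061) = 4.0537e-06
20 log₁₀(4.0537e-06) = -107.843 dB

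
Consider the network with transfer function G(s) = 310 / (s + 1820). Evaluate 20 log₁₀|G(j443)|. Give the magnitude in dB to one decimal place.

|j443 + 1820| = √(443² + 1820²) = 1873
|G(j443)| = 310 / 1873 = 0.1655
20 log₁₀(0.1655) = -15.62 dB

-15.6 dB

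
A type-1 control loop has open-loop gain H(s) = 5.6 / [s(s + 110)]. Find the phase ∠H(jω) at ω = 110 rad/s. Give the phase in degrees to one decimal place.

-135.0°

∠(j110 + 110) = arctan(110/110) = 45.00°
∠(j110) = 90.00°
∠H(j110) = − (45.00° + 90.00°) = -135.00°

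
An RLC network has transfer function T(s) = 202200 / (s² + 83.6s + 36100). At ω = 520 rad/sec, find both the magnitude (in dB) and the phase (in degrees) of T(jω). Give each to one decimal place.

|(j520)² + 83.6(j520) + 36100| = |-2.343e+05 + j43472| = 2.383e+05
|T(j520)| = 202200 / 2.383e+05 = 0.84851
20 log₁₀(0.84851) = -1.43 dB
∠[(j520)² + 83.6(j520) + 36100] = ∠[-2.343e+05 + j43472] = 169.49°
∠T(j520) = −169.49° = -169.49°

|T| = -1.4 dB, ∠T = -169.5 deg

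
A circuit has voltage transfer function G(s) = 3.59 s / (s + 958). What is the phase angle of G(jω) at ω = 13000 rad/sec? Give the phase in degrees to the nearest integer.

4 deg

∠(j13000) = 90.00°
∠(j13000 + 958) = arctan(13000/958) = 85.79°
∠G(j13000) = 90.00° − 85.79° = 4.21°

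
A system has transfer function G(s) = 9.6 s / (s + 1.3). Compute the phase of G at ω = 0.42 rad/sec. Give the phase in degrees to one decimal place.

72.1°

∠(j0.42) = 90.00°
∠(j0.42 + 1.3) = arctan(0.42/1.3) = 17.90°
∠G(j0.42) = 90.00° − 17.90° = 72.10°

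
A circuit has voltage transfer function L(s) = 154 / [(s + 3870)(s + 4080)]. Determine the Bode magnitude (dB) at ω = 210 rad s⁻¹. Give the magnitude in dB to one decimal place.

-100.2 dB

|j210 + 3870| = √(210² + 3870²) = 3876
|j210 + 4080| = √(210² + 4080²) = 4085
|L(j210)| = 154 / (3876 × 4085) = 9.7261e-06
20 log₁₀(9.7261e-06) = -100.24 dB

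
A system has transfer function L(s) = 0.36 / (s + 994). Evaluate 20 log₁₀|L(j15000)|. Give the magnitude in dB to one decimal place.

|j15000 + 994| = √(15000² + 994²) = 1.503e+04
|L(j15000)| = 0.36 / 1.503e+04 = 2.3947e-05
20 log₁₀(2.3947e-05) = -92.41 dB

-92.4 dB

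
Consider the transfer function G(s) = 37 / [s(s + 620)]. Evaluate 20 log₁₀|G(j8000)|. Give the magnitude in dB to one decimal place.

|j8000 + 620| = √(8000² + 620²) = 8024
|j8000| = 8000
|G(j8000)| = 37 / (8024 × 8000) = 5.764e-07
20 log₁₀(5.764e-07) = -124.79 dB

-124.8 dB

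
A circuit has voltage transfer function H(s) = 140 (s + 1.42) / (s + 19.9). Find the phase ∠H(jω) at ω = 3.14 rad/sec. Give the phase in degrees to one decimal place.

56.7°

∠(j3.14 + 1.42) = arctan(3.14/1.42) = 65.67°
∠(j3.14 + 19.9) = arctan(3.14/19.9) = 8.97°
∠H(j3.14) = 65.67° − 8.97° = 56.70°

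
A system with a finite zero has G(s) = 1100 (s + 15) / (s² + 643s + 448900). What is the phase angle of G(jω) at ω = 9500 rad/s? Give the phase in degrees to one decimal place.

-86.2°

∠(j9500 + 15) = arctan(9500/15) = 89.91°
∠[(j9500)² + 643(j9500) + 448900] = ∠[-8.9801e+07 + j6.1085e+06] = 176.11°
∠G(j9500) = 89.91° − 176.11° = -86.20°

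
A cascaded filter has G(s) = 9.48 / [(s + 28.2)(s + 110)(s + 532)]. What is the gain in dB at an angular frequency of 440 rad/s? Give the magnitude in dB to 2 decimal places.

|j440 + 28.2| = √(440² + 28.2²) = 440.9
|j440 + 110| = √(440² + 110²) = 453.5
|j440 + 532| = √(440² + 532²) = 690.4
|G(j440)| = 9.48 / (440.9 × 453.5 × 690.4) = 6.8669e-08
20 log₁₀(6.8669e-08) = -143.265 dB

-143.26 dB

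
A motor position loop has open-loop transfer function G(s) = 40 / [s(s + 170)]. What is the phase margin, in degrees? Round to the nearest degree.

Gain crossover: |G(jω)| = 1 at ω ≈ 0.235 rad/sec.
∠G(j0.235) = −90° − arctan(0.235/170) ≈ -90.08°
PM = 180° + (-90.08°) = 89.92°

90 deg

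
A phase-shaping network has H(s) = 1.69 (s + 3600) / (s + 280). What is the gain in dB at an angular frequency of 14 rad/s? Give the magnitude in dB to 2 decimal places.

|j14 + 3600| = √(14² + 3600²) = 3600
|j14 + 280| = √(14² + 280²) = 280.3
|H(j14)| = 1.69 × 3600 / 280.3 = 21.702
20 log₁₀(21.702) = 26.730 dB

26.73 dB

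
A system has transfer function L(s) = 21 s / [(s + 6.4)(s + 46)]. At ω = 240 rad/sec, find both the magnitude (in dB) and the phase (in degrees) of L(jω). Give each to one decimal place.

|j240| = 240
|j240 + 6.4| = √(240² + 6.4²) = 240.1
|j240 + 46| = √(240² + 46²) = 244.4
|L(j240)| = 21 × 240 / (240.1 × 244.4) = 0.085905
20 log₁₀(0.085905) = -21.32 dB
∠(j240) = 90.00°
∠(j240 + 6.4) = arctan(240/6.4) = 88.47°
∠(j240 + 46) = arctan(240/46) = 79.15°
∠L(j240) = 90.00° − (88.47° + 79.15°) = -77.62°

|L| = -21.3 dB, ∠L = -77.6 deg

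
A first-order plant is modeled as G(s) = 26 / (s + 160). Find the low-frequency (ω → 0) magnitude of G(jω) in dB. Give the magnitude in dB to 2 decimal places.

G(0) = 26 / 160 = 0.1625
20 log₁₀(0.1625) = -15.783 dB

-15.78 dB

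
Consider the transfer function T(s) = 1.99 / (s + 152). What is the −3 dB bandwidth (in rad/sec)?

For a single-pole low-pass, the −3 dB point is at the pole: ω = 152 rad/sec.

152 rad/sec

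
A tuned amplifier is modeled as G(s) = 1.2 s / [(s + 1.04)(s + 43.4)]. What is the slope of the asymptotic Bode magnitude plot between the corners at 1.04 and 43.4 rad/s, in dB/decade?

In this band the factors already past their corner are: 1 differentiator zero, pole at 1.04; net slope = 0 dB/decade.

0 dB/decade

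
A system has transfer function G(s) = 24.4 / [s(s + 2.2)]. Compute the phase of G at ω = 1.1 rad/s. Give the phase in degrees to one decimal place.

-116.6°

∠(j1.1 + 2.2) = arctan(1.1/2.2) = 26.57°
∠(j1.1) = 90.00°
∠G(j1.1) = − (26.57° + 90.00°) = -116.57°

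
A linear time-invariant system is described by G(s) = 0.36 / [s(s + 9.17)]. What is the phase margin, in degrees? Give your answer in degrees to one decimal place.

89.8 deg

Gain crossover: |G(jω)| = 1 at ω ≈ 0.0393 rad/s.
∠G(j0.0393) = −90° − arctan(0.0393/9.17) ≈ -90.25°
PM = 180° + (-90.25°) = 89.75°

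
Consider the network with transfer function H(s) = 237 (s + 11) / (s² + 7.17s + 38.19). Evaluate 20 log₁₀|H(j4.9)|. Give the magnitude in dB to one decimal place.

37.5 dB

|j4.9 + 11| = √(4.9² + 11²) = 12.04
|(j4.9)² + 7.17(j4.9) + 38.19| = |14.18 + j35.133| = 37.89
|H(j4.9)| = 237 × 12.04 / 37.89 = 75.329
20 log₁₀(75.329) = 37.54 dB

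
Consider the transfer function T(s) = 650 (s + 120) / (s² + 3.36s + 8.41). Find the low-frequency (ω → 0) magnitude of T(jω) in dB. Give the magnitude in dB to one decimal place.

T(0) = 650 × 120 / 8.41 = 9274.7
20 log₁₀(9274.7) = 79.35 dB

79.3 dB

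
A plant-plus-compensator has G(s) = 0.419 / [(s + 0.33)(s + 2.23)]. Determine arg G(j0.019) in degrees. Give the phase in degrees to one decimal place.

-3.8 deg

∠(j0.019 + 0.33) = arctan(0.019/0.33) = 3.30°
∠(j0.019 + 2.23) = arctan(0.019/2.23) = 0.49°
∠G(j0.019) = − (3.30° + 0.49°) = -3.78°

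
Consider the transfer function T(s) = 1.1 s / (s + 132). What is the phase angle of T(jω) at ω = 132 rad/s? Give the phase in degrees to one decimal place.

∠(j132) = 90.00°
∠(j132 + 132) = arctan(132/132) = 45.00°
∠T(j132) = 90.00° − 45.00° = 45.00°

45.0°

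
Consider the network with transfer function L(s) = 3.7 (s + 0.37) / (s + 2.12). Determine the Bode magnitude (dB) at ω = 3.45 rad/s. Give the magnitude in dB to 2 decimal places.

|j3.45 + 0.37| = √(3.45² + 0.37²) = 3.47
|j3.45 + 2.12| = √(3.45² + 2.12²) = 4.049
|L(j3.45)| = 3.7 × 3.47 / 4.049 = 3.1705
20 log₁₀(3.1705) = 10.022 dB

10.02 dB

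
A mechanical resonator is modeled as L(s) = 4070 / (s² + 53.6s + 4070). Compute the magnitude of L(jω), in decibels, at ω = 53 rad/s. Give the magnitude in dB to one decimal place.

|(j53)² + 53.6(j53) + 4070| = |1261 + j2840.8| = 3108
|L(j53)| = 4070 / 3108 = 1.3095
20 log₁₀(1.3095) = 2.34 dB

2.3 dB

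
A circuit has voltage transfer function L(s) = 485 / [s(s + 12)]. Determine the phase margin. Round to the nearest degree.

30°

Gain crossover: |L(jω)| = 1 at ω ≈ 20.5 rad/s.
∠L(j20.5) = −90° − arctan(20.5/12) ≈ -149.60°
PM = 180° + (-149.60°) = 30.40°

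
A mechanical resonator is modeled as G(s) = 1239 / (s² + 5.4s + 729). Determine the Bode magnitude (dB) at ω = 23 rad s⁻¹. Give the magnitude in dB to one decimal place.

|(j23)² + 5.4(j23) + 729| = |200 + j124.2| = 235.4
|G(j23)| = 1239 / 235.4 = 5.2628
20 log₁₀(5.2628) = 14.42 dB

14.4 dB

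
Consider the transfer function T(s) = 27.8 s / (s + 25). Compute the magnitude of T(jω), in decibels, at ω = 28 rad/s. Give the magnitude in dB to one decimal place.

|j28| = 28
|j28 + 25| = √(28² + 25²) = 37.54
|T(j28)| = 27.8 × 28 / 37.54 = 20.737
20 log₁₀(20.737) = 26.33 dB

26.3 dB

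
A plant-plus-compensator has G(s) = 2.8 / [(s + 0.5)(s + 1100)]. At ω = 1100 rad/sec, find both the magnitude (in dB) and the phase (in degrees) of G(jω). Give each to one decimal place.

|G| = -115.7 dB, ∠G = -135.0°

|j1100 + 0.5| = √(1100² + 0.5²) = 1100
|j1100 + 1100| = √(1100² + 1100²) = 1556
|G(j1100)| = 2.8 / (1100 × 1556) = 1.6363e-06
20 log₁₀(1.6363e-06) = -115.72 dB
∠(j1100 + 0.5) = arctan(1100/0.5) = 89.97°
∠(j1100 + 1100) = arctan(1100/1100) = 45.00°
∠G(j1100) = − (89.97° + 45.00°) = -134.97°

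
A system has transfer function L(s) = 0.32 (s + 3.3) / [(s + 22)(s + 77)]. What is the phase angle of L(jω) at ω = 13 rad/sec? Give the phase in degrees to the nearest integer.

∠(j13 + 3.3) = arctan(13/3.3) = 75.76°
∠(j13 + 22) = arctan(13/22) = 30.58°
∠(j13 + 77) = arctan(13/77) = 9.58°
∠L(j13) = 75.76° − (30.58° + 9.58°) = 35.59°

36°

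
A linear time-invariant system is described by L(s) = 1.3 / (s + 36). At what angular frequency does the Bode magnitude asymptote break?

The single real pole at s = −36 gives a corner at ω = 36 rad/s.

36 rad/s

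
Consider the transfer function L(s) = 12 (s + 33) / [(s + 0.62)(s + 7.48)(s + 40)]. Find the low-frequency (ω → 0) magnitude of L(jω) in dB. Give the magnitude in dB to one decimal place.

6.6 dB

L(0) = 12 × 33 / (0.62 × 7.48 × 40) = 2.1347
20 log₁₀(2.1347) = 6.59 dB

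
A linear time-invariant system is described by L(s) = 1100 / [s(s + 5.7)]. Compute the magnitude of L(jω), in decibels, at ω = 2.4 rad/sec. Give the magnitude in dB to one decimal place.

|j2.4 + 5.7| = √(2.4² + 5.7²) = 6.185
|j2.4| = 2.4
|L(j2.4)| = 1100 / (6.185 × 2.4) = 74.108
20 log₁₀(74.108) = 37.40 dB

37.4 dB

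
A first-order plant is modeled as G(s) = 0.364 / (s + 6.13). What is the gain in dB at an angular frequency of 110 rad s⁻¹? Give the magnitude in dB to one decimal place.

-49.6 dB

|j110 + 6.13| = √(110² + 6.13²) = 110.2
|G(j110)| = 0.364 / 110.2 = 0.003304
20 log₁₀(0.003304) = -49.62 dB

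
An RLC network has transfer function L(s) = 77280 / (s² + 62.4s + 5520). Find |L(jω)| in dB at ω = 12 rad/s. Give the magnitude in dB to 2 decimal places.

|(j12)² + 62.4(j12) + 5520| = |5376 + j748.8| = 5428
|L(j12)| = 77280 / 5428 = 14.238
20 log₁₀(14.238) = 23.069 dB

23.07 dB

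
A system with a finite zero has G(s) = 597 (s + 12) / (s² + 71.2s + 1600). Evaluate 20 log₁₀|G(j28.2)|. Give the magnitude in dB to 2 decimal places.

18.55 dB

|j28.2 + 12| = √(28.2² + 12²) = 30.65
|(j28.2)² + 71.2(j28.2) + 1600| = |804.76 + j2007.8| = 2163
|G(j28.2)| = 597 × 30.65 / 2163 = 8.4583
20 log₁₀(8.4583) = 18.546 dB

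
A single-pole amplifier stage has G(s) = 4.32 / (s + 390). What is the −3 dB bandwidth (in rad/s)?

390 rad/s

For a single-pole low-pass, the −3 dB point is at the pole: ω = 390 rad/s.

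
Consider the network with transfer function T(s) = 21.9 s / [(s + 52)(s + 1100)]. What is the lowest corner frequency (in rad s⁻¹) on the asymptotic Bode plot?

Break frequencies occur at each pole and zero magnitude: 52 rad s⁻¹, 1100 rad s⁻¹.
The lowest is 52 rad s⁻¹.

52 rad s⁻¹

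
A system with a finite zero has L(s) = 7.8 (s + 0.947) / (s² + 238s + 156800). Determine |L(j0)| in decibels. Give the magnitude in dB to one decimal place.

-86.5 dB

L(0) = 7.8 × 0.947 / 156800 = 4.7108e-05
20 log₁₀(4.7108e-05) = -86.54 dB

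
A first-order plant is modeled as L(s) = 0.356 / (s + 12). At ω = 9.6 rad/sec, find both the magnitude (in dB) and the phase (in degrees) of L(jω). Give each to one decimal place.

|j9.6 + 12| = √(9.6² + 12²) = 15.37
|L(j9.6)| = 0.356 / 15.37 = 0.023166
20 log₁₀(0.023166) = -32.70 dB
∠(j9.6 + 12) = arctan(9.6/12) = 38.66°
∠L(j9.6) = −38.66° = -38.66°

|L| = -32.7 dB, ∠L = -38.7°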